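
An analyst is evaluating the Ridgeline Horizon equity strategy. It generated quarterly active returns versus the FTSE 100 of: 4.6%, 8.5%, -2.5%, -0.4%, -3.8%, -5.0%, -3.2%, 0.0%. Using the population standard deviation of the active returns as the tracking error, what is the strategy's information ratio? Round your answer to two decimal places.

μ = (4.6 + 8.5 − 2.5 − 0.4 − 3.8 − 5 − 3.2 + 0) / 8 = -1.80 / 8 = -0.2250%
Population std dev = √[149.0950 / 8] = 4.3170%
IR = μ / tracking error = -0.2250 / 4.3170 = -0.0521

-0.05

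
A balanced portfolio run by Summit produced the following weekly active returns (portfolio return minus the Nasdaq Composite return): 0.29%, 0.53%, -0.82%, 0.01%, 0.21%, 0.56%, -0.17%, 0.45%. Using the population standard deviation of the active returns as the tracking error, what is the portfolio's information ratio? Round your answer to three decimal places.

Mean return μ = 1.060 / 8 = 0.1325%
Σ(r − μ)² = (0.29 − 0.1325)² + (0.53 − 0.1325)² + … = 1.4862
population σ = √(1.4862 / 8) = √0.1858 = 0.4310%
IR = μ / tracking error = 0.1325 / 0.4310 = 0.3074

0.307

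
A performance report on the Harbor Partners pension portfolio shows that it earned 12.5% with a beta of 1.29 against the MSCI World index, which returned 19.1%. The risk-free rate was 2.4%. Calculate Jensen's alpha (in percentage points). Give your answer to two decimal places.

CAPM expected return = Rf + β(Rm − Rf) = 2.4% + 1.29 × (19.1% − 2.4%) = 2.4 + 1.29 × 16.70 = 23.9430%
Jensen's α = Rp − E[R] = 12.5% − 23.9430% = -11.4430

-11.44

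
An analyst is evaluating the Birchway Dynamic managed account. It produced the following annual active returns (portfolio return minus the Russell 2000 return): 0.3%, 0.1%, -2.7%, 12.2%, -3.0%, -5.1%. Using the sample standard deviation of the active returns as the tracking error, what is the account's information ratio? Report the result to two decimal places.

r̄ = (0.3 + 0.1 − 2.7 + 12.2 − 3 − 5.1) / 6 = 1.80 / 6 = 0.3000%
Sample σ = √[Σ(r − r̄)² / 5] = √[190.7000 / 5] = √38.1400 = 6.1758%
IR = r̄ / tracking error = 0.3000 / 6.1758 = 0.0486

0.05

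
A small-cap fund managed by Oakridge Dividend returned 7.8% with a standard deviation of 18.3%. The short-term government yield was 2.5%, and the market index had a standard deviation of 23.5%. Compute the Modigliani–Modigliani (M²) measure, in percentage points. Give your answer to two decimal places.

Sharpe = (Rp − Rf) / σp = (7.8% − 2.5%) / 18.3% = 0.2896
M² = Rf + Sharpe × σm = 2.5% + 0.2896 × 23.5% = 9.3056%

9.31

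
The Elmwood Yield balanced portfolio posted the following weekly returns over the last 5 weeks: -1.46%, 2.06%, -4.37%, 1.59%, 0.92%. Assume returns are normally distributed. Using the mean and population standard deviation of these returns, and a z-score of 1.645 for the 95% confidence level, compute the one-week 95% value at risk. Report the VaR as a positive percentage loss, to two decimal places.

4.18

μ = (-1.46 + 2.06 − 4.37 + 1.59 + 0.92) / 5 = -0.2520%
Σ(r − μ)² = (-1.46 − (-0.2520))² + (2.06 − (-0.2520))² + … = 28.5291
population σ = √(28.5291 / 5) = √5.7058 = 2.3887%
VaR = −(μ − z·σ) = −(-0.2520 − 1.645 × 2.3887) = −(-4.1814) = 4.1814%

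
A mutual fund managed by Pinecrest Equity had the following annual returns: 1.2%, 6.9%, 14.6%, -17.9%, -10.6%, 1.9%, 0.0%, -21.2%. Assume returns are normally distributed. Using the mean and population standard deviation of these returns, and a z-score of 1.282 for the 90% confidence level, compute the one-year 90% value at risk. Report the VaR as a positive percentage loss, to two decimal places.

r̄ = (1.2 + 6.9 + 14.6 − 17.9 − 10.6 + 1.9 + 0 − 21.2) / 8 = -25.10 / 8 = -3.1375%
Σ(r − r̄)² = (1.2 − (-3.1375))² + (6.9 − (-3.1375))² + … = 1069.2788
σ = √[1069.2788 / 8] = 11.5611%
VaR = −(r̄ − z·σ) = −(-3.1375 − 1.282 × 11.5611) = −(-17.9588) = 17.9588%

17.96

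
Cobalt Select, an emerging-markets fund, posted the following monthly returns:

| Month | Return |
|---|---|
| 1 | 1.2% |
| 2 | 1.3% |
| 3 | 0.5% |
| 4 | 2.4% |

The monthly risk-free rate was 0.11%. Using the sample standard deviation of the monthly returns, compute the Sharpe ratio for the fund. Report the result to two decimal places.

r̄ = (1.2 + 1.3 + 0.5 + 2.4) / 4 = 1.3500%
Σ(r − r̄)² = (1.2 − 1.3500)² + (1.3 − 1.3500)² + … = 1.8500
σ = √[1.8500 / 3] = 0.7853%
Sharpe = (r̄ − rf) / σ = (1.3500 − 0.11) / 0.7853 = 1.2400 / 0.7853 = 1.5790

1.58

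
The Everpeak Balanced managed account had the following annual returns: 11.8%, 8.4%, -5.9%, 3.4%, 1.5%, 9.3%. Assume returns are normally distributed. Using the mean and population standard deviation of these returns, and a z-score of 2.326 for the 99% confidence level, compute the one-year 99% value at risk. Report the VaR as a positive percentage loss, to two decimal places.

Mean return r̄ = 28.50 / 6 = 4.7500%
Population std dev = √[209.5350 / 6] = 5.9095%
VaR = −(r̄ − z·σ) = −(4.7500 − 2.326 × 5.9095) = −(-8.9955) = 8.9955%

9.00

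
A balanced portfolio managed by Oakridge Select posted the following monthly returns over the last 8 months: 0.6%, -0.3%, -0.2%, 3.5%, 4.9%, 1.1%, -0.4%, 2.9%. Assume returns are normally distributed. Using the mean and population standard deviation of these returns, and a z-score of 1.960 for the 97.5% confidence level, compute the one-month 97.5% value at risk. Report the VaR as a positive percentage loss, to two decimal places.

2.17

Mean return r̄ = 12.10 / 8 = 1.5125%
Population σ = √[Σ(r − r̄)² / 8] = √[28.2288 / 8] = √3.5286 = 1.8785%
VaR = −(r̄ − z·σ) = −(1.5125 − 1.960 × 1.8785) = −(-2.1694) = 2.1694%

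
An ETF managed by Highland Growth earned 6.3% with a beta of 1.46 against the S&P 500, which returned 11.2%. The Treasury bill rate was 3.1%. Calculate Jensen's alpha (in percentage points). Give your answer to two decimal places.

-8.63

CAPM expected return = Rf + β(Rm − Rf) = 3.1% + 1.46 × (11.2% − 3.1%) = 3.1 + 1.46 × 8.10 = 14.9260%
Jensen's α = Rp − E[R] = 6.3% − 14.9260% = -8.6260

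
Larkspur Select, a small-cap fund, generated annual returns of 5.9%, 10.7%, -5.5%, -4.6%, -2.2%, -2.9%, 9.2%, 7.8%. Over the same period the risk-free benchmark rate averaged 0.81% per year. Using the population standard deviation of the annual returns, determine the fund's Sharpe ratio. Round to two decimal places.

0.24

μ = (5.9 + 10.7 − 5.5 − 4.6 − 2.2 − 2.9 + 9.2 + 7.8) / 8 = 2.3000%
Population std dev = √[317.1200 / 8] = 6.2960%
Sharpe = (μ − rf) / σ = (2.3000 − 0.81) / 6.2960 = 1.4900 / 6.2960 = 0.2367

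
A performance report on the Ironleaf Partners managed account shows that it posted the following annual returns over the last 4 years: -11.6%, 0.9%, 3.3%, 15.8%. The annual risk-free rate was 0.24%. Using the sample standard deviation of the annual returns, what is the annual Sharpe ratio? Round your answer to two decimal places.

0.17

r̄ = (-11.6 + 0.9 + 3.3 + 15.8) / 4 = 2.1000%
Sample σ = √[Σ(r − r̄)² / 3] = √[378.2600 / 3] = √126.0867 = 11.2288%
Sharpe = (r̄ − rf) / σ = (2.1000 − 0.24) / 11.2288 = 1.8600 / 11.2288 = 0.1656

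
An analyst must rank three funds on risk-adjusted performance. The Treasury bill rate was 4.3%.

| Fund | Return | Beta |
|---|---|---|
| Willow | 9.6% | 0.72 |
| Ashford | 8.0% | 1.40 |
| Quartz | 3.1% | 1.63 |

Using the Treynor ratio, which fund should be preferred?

Willow: Treynor = (9.6% − 4.3%) / 0.72 = 7.361
Ashford: Treynor = (8.0% − 4.3%) / 1.40 = 2.643
Quartz: Treynor = (3.1% − 4.3%) / 1.63 = -0.736
Highest: Willow (7.361).

Willow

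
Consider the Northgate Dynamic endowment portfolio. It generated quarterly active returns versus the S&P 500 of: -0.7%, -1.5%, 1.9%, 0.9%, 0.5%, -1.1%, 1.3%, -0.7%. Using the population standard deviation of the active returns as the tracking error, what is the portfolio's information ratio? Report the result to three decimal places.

Mean return μ = 0.60 / 8 = 0.0750%
Σ(r − μ)² = (-0.7 − 0.0750)² + (-1.5 − 0.0750)² + (1.9 − 0.0750)² + … = 10.7550
σ = √[10.7550 / 8] = 1.1595%
IR = μ / tracking error = 0.0750 / 1.1595 = 0.0647

0.065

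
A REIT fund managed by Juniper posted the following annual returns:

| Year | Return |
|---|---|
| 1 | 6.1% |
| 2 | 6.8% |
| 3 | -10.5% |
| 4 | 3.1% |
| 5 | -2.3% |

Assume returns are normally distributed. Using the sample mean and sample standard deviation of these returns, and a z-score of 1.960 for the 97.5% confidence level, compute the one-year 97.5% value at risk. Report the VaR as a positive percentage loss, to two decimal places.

13.44

r̄ = (6.1 + 6.8 − 10.5 + 3.1 − 2.3) / 5 = 0.6400%
Σ(r − r̄)² = 206.5520; sample σ = √(206.5520/4) = 7.1860%
VaR = −(r̄ − z·σ) = −(0.6400 − 1.960 × 7.1860) = −(-13.4446) = 13.4446%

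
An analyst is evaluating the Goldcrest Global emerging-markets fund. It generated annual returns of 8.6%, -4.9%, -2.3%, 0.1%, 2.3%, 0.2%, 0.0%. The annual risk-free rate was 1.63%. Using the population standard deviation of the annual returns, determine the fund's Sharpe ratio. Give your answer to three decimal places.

-0.272

Mean return r̄ = 4.00 / 7 = 0.5714%
Σ(r − r̄)² = (8.6 − 0.5714)² + (-4.9 − 0.5714)² + (-2.3 − 0.5714)² + … = 106.3143
population σ = √(106.3143 / 7) = √15.1878 = 3.8972%
Sharpe = (r̄ − rf) / σ = (0.5714 − 1.63) / 3.8972 = -1.0586 / 3.8972 = -0.2716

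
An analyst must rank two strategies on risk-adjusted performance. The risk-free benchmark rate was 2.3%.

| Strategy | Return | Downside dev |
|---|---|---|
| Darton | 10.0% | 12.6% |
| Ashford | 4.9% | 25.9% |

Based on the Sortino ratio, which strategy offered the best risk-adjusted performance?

Darton: Sortino ratio = (10.0% − 2.3%) / 12.6% = 0.611
Ashford: Sortino ratio = (4.9% − 2.3%) / 25.9% = 0.100
Highest: Darton (0.611).

Darton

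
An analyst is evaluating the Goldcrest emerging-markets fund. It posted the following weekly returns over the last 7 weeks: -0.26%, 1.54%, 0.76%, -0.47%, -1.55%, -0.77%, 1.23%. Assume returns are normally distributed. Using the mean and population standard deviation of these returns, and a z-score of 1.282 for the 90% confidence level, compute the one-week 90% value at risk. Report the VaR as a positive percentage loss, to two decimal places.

1.28

Mean return r̄ = 0.480 / 7 = 0.0686%
Σ(r − r̄)² = (-0.26 − 0.0686)² + (1.54 − 0.0686)² + … = 7.7131
σ = √[7.7131 / 7] = 1.0497%
VaR = −(r̄ − z·σ) = −(0.0686 − 1.282 × 1.0497) = −(-1.2771) = 1.2771%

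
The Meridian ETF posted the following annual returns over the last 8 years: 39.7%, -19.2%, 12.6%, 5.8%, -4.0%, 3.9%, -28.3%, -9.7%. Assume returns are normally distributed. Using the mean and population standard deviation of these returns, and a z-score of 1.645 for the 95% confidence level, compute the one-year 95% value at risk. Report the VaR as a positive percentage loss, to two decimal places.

32.09

Mean return r̄ = 0.80 / 8 = 0.1000%
Σ(r − r̄)² = 3063.2400; population σ = √(3063.2400/8) = 19.5680%
VaR = −(r̄ − z·σ) = −(0.1000 − 1.645 × 19.5680) = −(-32.0894) = 32.0894%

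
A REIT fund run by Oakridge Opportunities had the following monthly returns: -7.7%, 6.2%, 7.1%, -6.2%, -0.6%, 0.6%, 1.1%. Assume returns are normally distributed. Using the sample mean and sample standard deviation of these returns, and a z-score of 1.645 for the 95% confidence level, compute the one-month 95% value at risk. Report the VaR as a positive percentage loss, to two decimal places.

9.15

Mean return μ = 0.50 / 7 = 0.0714%
Sample std dev = √[188.4743 / 6] = 5.6047%
VaR = −(μ − z·σ) = −(0.0714 − 1.645 × 5.6047) = −(-9.1483) = 9.1483%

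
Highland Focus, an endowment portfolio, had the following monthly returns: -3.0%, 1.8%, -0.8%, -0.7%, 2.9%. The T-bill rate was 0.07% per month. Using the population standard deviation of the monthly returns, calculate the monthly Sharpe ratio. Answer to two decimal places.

-0.01

r̄ = (-3 + 1.8 − 0.8 − 0.7 + 2.9) / 5 = 0.20 / 5 = 0.0400%
Population std dev = √[21.7720 / 5] = 2.0867%
Sharpe = (r̄ − rf) / σ = (0.0400 − 0.07) / 2.0867 = -0.0300 / 2.0867 = -0.0144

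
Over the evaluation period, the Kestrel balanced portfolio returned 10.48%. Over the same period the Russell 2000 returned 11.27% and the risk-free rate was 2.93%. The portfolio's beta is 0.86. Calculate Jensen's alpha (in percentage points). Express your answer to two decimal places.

0.38

CAPM expected return = Rf + β(Rm − Rf) = 2.93% + 0.86 × (11.27% − 2.93%) = 2.93 + 0.86 × 8.34 = 10.1024%
Jensen's α = Rp − E[R] = 10.48% − 10.1024% = 0.3776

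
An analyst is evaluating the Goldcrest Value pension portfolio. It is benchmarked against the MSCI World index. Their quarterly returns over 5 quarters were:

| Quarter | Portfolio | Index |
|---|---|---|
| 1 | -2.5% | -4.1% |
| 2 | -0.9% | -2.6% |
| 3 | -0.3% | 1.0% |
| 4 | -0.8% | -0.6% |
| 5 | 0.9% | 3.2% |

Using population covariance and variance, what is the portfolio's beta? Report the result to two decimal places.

0.40

r̄p = -0.7200%,  r̄m = -0.6200%
Cov = Σ(rp − r̄p)(rm − r̄m) / 5 = 2.6836
Var(rm) = Σ(rm − r̄m)² / 5 = 6.6496
β = Cov / Var = 2.6836 / 6.6496 = 0.4036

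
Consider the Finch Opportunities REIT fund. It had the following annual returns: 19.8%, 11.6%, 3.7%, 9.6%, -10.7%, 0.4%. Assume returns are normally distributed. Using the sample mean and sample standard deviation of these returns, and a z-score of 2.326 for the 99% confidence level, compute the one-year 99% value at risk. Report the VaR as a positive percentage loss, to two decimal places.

r̄ = (19.8 + 11.6 + 3.7 + 9.6 − 10.7 + 0.4) / 6 = 5.7333%
Sample std dev = √[549.8733 / 5] = 10.4869%
VaR = −(r̄ − z·σ) = −(5.7333 − 2.326 × 10.4869) = −(-18.6592) = 18.6592%

18.66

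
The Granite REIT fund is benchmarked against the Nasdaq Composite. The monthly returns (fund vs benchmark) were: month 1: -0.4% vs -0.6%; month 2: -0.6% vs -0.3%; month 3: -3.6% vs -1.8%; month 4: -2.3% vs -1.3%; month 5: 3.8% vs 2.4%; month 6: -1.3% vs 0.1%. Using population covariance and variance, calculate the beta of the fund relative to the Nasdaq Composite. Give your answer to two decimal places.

1.65

r̄p = -0.7333%,  r̄m = -0.2500%
Cov = Σ(rp − r̄p)(rm − r̄m) / 6 = 2.9633
Var(rm) = Σ(rm − r̄m)² / 6 = 1.7958
β = Cov / Var = 2.9633 / 1.7958 = 1.6501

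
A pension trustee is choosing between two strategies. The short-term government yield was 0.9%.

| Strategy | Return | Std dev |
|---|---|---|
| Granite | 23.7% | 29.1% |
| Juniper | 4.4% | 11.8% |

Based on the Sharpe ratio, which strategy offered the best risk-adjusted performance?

Granite: Sharpe ratio = (23.7% − 0.9%) / 29.1% = 0.784
Juniper: Sharpe ratio = (4.4% − 0.9%) / 11.8% = 0.297
Highest: Granite (0.784).

Granite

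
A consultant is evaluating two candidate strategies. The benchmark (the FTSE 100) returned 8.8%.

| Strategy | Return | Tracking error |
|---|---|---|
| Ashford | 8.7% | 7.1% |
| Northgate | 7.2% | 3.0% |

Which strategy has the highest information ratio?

Ashford: IR = (8.7% − 8.8%) / 7.1% = -0.014
Northgate: IR = (7.2% − 8.8%) / 3.0% = -0.533
Highest: Ashford (-0.014).

Ashford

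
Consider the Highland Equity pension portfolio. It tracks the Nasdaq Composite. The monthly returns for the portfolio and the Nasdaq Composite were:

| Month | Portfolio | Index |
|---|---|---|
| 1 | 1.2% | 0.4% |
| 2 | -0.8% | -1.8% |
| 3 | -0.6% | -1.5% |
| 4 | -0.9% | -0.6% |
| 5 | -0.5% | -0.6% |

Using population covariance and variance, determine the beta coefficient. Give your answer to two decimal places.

r̄p = -0.3200%,  r̄m = -0.8200%
Cov = Σ(rp − r̄p)(rm − r̄m) / 5 = 0.4696
Var(rm) = Σ(rm − r̄m)² / 5 = 0.6016
β = Cov / Var = 0.4696 / 0.6016 = 0.7806

0.78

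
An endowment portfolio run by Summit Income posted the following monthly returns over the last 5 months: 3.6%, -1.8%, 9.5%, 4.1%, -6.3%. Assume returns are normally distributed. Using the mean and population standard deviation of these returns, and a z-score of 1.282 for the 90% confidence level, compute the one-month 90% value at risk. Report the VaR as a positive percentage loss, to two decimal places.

5.12

μ = (3.6 − 1.8 + 9.5 + 4.1 − 6.3) / 5 = 9.10 / 5 = 1.8200%
Σ(r − μ)² = 146.3880; population σ = √(146.3880/5) = 5.4109%
VaR = −(μ − z·σ) = −(1.8200 − 1.282 × 5.4109) = −(-5.1168) = 5.1168%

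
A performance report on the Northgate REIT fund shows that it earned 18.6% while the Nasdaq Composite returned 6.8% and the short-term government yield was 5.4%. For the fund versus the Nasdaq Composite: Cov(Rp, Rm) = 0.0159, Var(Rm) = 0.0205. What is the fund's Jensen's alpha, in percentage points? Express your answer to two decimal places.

β = Cov / Var = 0.0159 / 0.0205 = 0.7756
E[R] = Rf + β(Rm − Rf) = 5.4% + 0.7756 × (6.8% − 5.4%) = 6.4858%
α = Rp − E[R] = 18.6% − 6.4858% = 12.1142

12.11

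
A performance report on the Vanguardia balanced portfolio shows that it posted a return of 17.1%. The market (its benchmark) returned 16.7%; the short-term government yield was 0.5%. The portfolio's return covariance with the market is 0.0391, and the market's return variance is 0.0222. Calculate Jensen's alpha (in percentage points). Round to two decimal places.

-11.93

β = Cov / Var = 0.0391 / 0.0222 = 1.7613
E[R] = Rf + β(Rm − Rf) = 0.5% + 1.7613 × (16.7% − 0.5%) = 29.0331%
α = Rp − E[R] = 17.1% − 29.0331% = -11.9331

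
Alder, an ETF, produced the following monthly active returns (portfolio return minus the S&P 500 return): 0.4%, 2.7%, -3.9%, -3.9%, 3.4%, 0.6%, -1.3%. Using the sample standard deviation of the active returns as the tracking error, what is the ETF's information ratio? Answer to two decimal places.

Mean return r̄ = -2.00 / 7 = -0.2857%
Σ(r − r̄)² = (0.4 − (-0.2857))² + (2.7 − (-0.2857))² + … = 50.9086
sample σ = √(50.9086 / 6) = √8.4848 = 2.9129%
IR = r̄ / tracking error = -0.2857 / 2.9129 = -0.0981

-0.10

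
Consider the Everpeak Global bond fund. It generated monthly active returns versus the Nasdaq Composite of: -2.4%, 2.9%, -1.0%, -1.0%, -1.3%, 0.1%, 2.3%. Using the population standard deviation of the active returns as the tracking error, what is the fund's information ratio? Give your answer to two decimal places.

μ = (-2.4 + 2.9 − 1 − 1 − 1.3 + 0.1 + 2.3) / 7 = -0.0571%
Population std dev = √[23.1371 / 7] = 1.8180%
IR = μ / tracking error = -0.0571 / 1.8180 = -0.0314

-0.03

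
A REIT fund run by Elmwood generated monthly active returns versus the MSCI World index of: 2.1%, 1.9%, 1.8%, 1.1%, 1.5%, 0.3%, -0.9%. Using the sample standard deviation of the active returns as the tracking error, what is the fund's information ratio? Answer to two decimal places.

μ = (2.1 + 1.9 + 1.8 + 1.1 + 1.5 + 0.3 − 0.9) / 7 = 7.80 / 7 = 1.1143%
Σ(r − μ)² = (2.1 − 1.1143)² + (1.9 − 1.1143)² + … = 6.9286
σ = √[6.9286 / 6] = 1.0746%
IR = μ / tracking error = 1.1143 / 1.0746 = 1.0369

1.04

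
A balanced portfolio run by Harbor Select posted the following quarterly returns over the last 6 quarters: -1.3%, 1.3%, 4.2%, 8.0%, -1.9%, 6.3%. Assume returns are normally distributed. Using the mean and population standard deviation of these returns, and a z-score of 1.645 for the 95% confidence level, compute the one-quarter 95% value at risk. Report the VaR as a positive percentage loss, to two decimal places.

3.33

r̄ = (-1.3 + 1.3 + 4.2 + 8 − 1.9 + 6.3) / 6 = 16.60 / 6 = 2.7667%
Σ(r − r̄)² = 82.3933; population σ = √(82.3933/6) = 3.7057%
VaR = −(r̄ − z·σ) = −(2.7667 − 1.645 × 3.7057) = −(-3.3292) = 3.3292%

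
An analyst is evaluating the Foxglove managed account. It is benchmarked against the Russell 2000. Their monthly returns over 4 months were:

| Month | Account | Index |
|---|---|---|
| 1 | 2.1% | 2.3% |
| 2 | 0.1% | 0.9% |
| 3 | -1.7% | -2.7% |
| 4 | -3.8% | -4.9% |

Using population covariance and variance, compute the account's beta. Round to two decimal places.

r̄p = -0.8250%,  r̄m = -1.1000%
Cov = Σ(rp − r̄p)(rm − r̄m) / 4 = 6.1250
Var(rm) = Σ(rm − r̄m)² / 4 = 8.1400
β = Cov / Var = 6.1250 / 8.1400 = 0.7525

0.75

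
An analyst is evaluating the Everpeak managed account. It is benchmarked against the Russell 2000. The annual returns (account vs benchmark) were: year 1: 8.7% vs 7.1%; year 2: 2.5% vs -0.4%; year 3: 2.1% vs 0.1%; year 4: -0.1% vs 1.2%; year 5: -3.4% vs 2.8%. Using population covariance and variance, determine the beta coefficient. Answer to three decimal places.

r̄p = 1.9600%,  r̄m = 2.1600%
Cov = Σ(rp − r̄p)(rm − r̄m) / 5 = 6.0344
Var(rm) = Σ(rm − r̄m)² / 5 = 7.3064
β = Cov / Var = 6.0344 / 7.3064 = 0.8259

0.826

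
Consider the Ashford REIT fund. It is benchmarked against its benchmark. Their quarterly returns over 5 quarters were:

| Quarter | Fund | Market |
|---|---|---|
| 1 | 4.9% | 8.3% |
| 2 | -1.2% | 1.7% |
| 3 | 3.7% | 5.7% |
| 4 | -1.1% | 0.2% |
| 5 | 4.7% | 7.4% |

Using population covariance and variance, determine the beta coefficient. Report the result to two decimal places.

0.85

r̄p = 2.2000%,  r̄m = 4.6600%
Cov = Σ(rp − r̄p)(rm − r̄m) / 5 = 8.6040
Var(rm) = Σ(rm − r̄m)² / 5 = 10.0984
β = Cov / Var = 8.6040 / 10.0984 = 0.8520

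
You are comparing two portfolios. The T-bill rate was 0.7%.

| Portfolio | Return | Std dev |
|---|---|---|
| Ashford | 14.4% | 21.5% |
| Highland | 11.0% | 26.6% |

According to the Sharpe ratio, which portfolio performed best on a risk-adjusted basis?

Ashford: Sharpe ratio = (14.4% − 0.7%) / 21.5% = 0.637
Highland: Sharpe ratio = (11.0% − 0.7%) / 26.6% = 0.387
Highest: Ashford (0.637).

Ashford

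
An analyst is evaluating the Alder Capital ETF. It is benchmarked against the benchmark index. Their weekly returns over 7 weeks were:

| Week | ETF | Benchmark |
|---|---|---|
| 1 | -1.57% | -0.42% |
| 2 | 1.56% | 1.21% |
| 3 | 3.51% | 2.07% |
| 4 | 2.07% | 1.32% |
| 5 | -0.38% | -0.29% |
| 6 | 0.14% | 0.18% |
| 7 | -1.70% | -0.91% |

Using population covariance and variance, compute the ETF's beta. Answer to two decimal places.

1.75

r̄p = 0.5186%,  r̄m = 0.4514%
Cov = Σ(rp − r̄p)(rm − r̄m) / 7 = 1.7984
Var(rm) = Σ(rm − r̄m)² / 7 = 1.0266
β = Cov / Var = 1.7984 / 1.0266 = 1.7518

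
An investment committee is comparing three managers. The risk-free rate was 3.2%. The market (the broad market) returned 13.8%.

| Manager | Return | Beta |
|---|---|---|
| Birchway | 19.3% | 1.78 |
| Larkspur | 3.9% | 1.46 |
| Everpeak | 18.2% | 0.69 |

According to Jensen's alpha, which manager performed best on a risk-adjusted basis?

Birchway: α = 19.3% − [3.2% + 1.78 × (13.8% − 3.2%)] = -2.768
Larkspur: α = 3.9% − [3.2% + 1.46 × (13.8% − 3.2%)] = -14.776
Everpeak: α = 18.2% − [3.2% + 0.69 × (13.8% − 3.2%)] = 7.686
Highest: Everpeak (7.686).

Everpeak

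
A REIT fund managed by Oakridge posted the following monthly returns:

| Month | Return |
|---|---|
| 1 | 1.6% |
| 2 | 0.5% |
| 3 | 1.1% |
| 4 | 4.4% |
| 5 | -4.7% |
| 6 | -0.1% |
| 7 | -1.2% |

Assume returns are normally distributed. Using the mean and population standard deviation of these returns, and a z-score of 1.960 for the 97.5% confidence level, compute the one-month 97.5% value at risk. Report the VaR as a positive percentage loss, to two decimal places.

Mean return μ = 1.60 / 7 = 0.2286%
Population σ = √[Σ(r − μ)² / 7] = √[46.5543 / 7] = √6.6506 = 2.5789%
VaR = −(μ − z·σ) = −(0.2286 − 1.960 × 2.5789) = −(-4.8260) = 4.8260%

4.83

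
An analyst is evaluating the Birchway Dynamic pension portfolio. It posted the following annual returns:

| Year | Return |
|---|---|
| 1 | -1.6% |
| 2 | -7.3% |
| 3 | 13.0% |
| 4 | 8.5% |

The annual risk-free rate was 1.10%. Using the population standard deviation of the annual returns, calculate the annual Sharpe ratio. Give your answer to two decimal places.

0.26

r̄ = (-1.6 − 7.3 + 13 + 8.5) / 4 = 3.1500%
Σ(r − r̄)² = 257.4100; population σ = √(257.4100/4) = 8.0220%
Sharpe = (r̄ − rf) / σ = (3.1500 − 1.1) / 8.0220 = 2.0500 / 8.0220 = 0.2555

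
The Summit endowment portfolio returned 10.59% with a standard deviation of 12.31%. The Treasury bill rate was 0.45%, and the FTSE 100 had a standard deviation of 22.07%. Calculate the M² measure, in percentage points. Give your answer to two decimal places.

Sharpe = (Rp − Rf) / σp = (10.59% − 0.45%) / 12.31% = 0.8237
M² = Rf + Sharpe × σm = 0.45% + 0.8237 × 22.07% = 18.6291%

18.63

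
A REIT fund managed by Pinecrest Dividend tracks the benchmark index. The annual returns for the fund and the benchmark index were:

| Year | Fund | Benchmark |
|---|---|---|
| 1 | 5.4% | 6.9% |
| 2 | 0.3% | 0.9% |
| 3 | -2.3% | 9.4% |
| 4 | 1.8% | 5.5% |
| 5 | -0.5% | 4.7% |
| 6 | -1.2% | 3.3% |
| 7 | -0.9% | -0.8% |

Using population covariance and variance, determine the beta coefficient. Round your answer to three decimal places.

r̄p = 0.3714%,  r̄m = 4.2714%
Cov = Σ(rp − r̄p)(rm − r̄m) / 7 = 1.3020
Var(rm) = Σ(rm − r̄m)² / 7 = 10.4192
β = Cov / Var = 1.3020 / 10.4192 = 0.1250

0.125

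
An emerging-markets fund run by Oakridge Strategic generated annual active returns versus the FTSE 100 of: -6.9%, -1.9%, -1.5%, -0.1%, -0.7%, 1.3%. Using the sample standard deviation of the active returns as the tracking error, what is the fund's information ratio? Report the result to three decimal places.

-0.580

μ = (-6.9 − 1.9 − 1.5 − 0.1 − 0.7 + 1.3) / 6 = -9.80 / 6 = -1.6333%
Σ(r − μ)² = 39.6533; sample σ = √(39.6533/5) = 2.8161%
IR = μ / tracking error = -1.6333 / 2.8161 = -0.5800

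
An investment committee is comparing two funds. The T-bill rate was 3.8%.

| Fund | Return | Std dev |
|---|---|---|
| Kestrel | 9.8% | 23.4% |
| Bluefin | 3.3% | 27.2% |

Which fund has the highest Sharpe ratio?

Kestrel: Sharpe ratio = (9.8% − 3.8%) / 23.4% = 0.256
Bluefin: Sharpe ratio = (3.3% − 3.8%) / 27.2% = -0.018
Highest: Kestrel (0.256).

Kestrel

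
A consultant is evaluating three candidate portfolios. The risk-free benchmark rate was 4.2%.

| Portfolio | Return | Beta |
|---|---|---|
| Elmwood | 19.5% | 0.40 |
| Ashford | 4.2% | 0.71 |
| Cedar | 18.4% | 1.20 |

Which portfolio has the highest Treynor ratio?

Elmwood: Treynor = (19.5% − 4.2%) / 0.40 = 38.250
Ashford: Treynor = (4.2% − 4.2%) / 0.71 = 0.000
Cedar: Treynor = (18.4% − 4.2%) / 1.20 = 11.833
Highest: Elmwood (38.250).

Elmwood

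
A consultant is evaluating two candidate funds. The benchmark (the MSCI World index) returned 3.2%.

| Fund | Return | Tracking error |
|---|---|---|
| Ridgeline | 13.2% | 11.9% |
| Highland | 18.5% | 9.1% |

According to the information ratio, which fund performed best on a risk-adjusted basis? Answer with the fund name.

Highland

Ridgeline: IR = (13.2% − 3.2%) / 11.9% = 0.840
Highland: IR = (18.5% − 3.2%) / 9.1% = 1.681
Highest: Highland (1.681).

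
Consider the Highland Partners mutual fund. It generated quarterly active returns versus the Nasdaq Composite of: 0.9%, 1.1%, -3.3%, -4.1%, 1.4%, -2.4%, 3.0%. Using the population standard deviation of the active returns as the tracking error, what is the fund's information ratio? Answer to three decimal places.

Mean return r̄ = -3.40 / 7 = -0.4857%
Population std dev = √[44.7886 / 7] = 2.5295%
IR = r̄ / tracking error = -0.4857 / 2.5295 = -0.1920

-0.192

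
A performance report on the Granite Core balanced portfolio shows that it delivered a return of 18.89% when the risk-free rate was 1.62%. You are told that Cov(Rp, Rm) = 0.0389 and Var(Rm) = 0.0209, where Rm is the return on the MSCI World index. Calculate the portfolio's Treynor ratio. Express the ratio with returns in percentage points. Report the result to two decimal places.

β = Cov / Var = 0.0389 / 0.0209 = 1.8612
Treynor = (Rp − Rf) / β = (18.89% − 1.62%) / 1.8612 = 17.27 / 1.8612 = 9.2790

9.28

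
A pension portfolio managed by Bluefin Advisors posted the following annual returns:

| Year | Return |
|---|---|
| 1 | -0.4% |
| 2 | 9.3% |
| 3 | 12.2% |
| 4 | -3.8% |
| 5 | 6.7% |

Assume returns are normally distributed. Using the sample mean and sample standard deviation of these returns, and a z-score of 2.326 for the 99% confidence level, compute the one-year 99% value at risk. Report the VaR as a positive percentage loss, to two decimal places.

Mean return μ = 24.00 / 5 = 4.8000%
Σ(r − μ)² = (-0.4 − 4.8000)² + (9.3 − 4.8000)² + (12.2 − 4.8000)² + … = 179.6200
sample σ = √(179.6200 / 4) = √44.9050 = 6.7011%
VaR = −(μ − z·σ) = −(4.8000 − 2.326 × 6.7011) = −(-10.7868) = 10.7868%

10.79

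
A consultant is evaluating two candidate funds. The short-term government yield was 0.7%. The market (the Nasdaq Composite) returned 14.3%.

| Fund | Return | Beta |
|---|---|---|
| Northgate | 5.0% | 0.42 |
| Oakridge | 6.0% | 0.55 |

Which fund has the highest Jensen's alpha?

Northgate: α = 5.0% − [0.7% + 0.42 × (14.3% − 0.7%)] = -1.412
Oakridge: α = 6.0% − [0.7% + 0.55 × (14.3% − 0.7%)] = -2.180
Highest: Northgate (-1.412).

Northgate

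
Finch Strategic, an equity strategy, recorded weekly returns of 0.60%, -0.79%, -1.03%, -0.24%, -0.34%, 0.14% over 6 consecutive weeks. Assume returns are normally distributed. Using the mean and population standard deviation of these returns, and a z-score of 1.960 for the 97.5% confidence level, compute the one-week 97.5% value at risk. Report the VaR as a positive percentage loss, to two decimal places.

Mean return μ = -1.660 / 6 = -0.2767%
Σ(r − μ)² = 1.7785; population σ = √(1.7785/6) = 0.5444%
VaR = −(μ − z·σ) = −(-0.2767 − 1.960 × 0.5444) = −(-1.3437) = 1.3437%

1.34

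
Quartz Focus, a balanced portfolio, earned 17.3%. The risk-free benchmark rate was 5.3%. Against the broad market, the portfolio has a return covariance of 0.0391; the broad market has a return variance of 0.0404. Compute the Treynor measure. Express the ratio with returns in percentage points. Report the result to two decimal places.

12.40

β = Cov / Var = 0.0391 / 0.0404 = 0.9678
Treynor = (Rp − Rf) / β = (17.3% − 5.3%) / 0.9678 = 12.00 / 0.9678 = 12.3993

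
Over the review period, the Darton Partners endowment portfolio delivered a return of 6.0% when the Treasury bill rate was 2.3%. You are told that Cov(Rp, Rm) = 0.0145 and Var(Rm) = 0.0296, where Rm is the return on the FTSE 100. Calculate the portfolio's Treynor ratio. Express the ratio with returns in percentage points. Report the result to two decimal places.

β = Cov / Var = 0.0145 / 0.0296 = 0.4899
Treynor = (Rp − Rf) / β = (6.0% − 2.3%) / 0.4899 = 3.70 / 0.4899 = 7.5526

7.55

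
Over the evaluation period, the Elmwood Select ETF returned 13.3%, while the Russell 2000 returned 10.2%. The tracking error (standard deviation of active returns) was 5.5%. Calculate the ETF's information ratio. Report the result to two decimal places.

IR = (Rp − Rb) / TE = (13.3% − 10.2%) / 5.5% = 3.10% / 5.5% = 0.5636

0.56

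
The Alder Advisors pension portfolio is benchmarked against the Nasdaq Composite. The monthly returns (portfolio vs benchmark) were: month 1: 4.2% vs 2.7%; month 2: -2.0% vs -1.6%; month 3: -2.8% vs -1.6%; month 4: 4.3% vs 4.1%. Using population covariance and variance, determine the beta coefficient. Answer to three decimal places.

1.283

r̄p = 0.9250%,  r̄m = 0.9000%
Cov = Σ(rp − r̄p)(rm − r̄m) / 4 = 8.3300
Var(rm) = Σ(rm − r̄m)² / 4 = 6.4950
β = Cov / Var = 8.3300 / 6.4950 = 1.2825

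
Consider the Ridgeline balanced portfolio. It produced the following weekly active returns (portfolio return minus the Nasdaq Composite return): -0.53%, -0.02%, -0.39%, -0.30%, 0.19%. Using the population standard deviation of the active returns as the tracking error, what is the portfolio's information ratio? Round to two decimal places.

r̄ = (-0.53 − 0.02 − 0.39 − 0.3 + 0.19) / 5 = -1.050 / 5 = -0.2100%
Σ(r − r̄)² = 0.3390; population σ = √(0.3390/5) = 0.2604%
IR = r̄ / tracking error = -0.2100 / 0.2604 = -0.8065

-0.81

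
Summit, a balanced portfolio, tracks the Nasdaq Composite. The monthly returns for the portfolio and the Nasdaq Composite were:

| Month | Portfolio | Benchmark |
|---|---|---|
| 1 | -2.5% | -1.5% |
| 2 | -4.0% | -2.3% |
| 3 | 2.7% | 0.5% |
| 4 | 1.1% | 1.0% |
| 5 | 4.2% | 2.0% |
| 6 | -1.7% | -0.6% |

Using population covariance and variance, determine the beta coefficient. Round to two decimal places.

r̄p = -0.0333%,  r̄m = -0.1500%
Cov = Σ(rp − r̄p)(rm − r̄m) / 6 = 4.1317
Var(rm) = Σ(rm − r̄m)² / 6 = 2.1692
β = Cov / Var = 4.1317 / 2.1692 = 1.9047

1.90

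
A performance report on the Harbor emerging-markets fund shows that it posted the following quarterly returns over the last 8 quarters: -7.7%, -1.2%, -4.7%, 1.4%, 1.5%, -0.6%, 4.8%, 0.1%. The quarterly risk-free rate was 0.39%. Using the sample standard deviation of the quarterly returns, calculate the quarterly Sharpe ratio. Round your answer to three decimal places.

Mean return r̄ = -6.40 / 8 = -0.8000%
Σ(r − r̄)² = (-7.7 − (-0.8000))² + (-1.2 − (-0.8000))² + (-4.7 − (-0.8000))² + … = 105.3200
sample σ = √(105.3200 / 7) = √15.0457 = 3.8789%
Sharpe = (r̄ − rf) / σ = (-0.8000 − 0.39) / 3.8789 = -1.1900 / 3.8789 = -0.3068

-0.307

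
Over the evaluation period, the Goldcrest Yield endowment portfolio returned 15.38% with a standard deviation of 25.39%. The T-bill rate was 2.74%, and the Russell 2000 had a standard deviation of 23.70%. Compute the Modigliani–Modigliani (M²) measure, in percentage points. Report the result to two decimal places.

Sharpe = (Rp − Rf) / σp = (15.38% − 2.74%) / 25.39% = 0.4978
M² = Rf + Sharpe × σm = 2.74% + 0.4978 × 23.70% = 14.5379%

14.54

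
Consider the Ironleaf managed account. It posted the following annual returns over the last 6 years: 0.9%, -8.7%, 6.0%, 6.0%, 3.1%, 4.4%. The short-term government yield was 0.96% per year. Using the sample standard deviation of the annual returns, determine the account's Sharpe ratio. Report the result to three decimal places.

0.178

μ = (0.9 − 8.7 + 6 + 6 + 3.1 + 4.4) / 6 = 11.70 / 6 = 1.9500%
Sample std dev = √[154.6550 / 5] = 5.5616%
Sharpe = (μ − rf) / σ = (1.9500 − 0.96) / 5.5616 = 0.9900 / 5.5616 = 0.1780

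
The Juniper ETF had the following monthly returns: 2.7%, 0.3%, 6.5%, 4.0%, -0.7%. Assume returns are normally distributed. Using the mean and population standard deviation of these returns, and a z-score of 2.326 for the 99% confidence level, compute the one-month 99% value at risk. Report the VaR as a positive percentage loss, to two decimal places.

Mean return r̄ = 12.80 / 5 = 2.5600%
Population std dev = √[33.3520 / 5] = 2.5827%
VaR = −(r̄ − z·σ) = −(2.5600 − 2.326 × 2.5827) = −(-3.4474) = 3.4474%

3.45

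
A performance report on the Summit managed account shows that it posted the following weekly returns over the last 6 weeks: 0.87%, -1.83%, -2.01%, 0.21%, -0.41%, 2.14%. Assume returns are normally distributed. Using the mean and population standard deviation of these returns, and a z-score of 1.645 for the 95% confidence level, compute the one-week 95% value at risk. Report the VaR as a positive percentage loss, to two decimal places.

r̄ = (0.87 − 1.83 − 2.01 + 0.21 − 0.41 + 2.14) / 6 = -1.030 / 6 = -0.1717%
Σ(r − r̄)² = (0.87 − (-0.1717))² + (-1.83 − (-0.1717))² + … = 12.7609
population σ = √(12.7609 / 6) = √2.1268 = 1.4584%
VaR = −(r̄ − z·σ) = −(-0.1717 − 1.645 × 1.4584) = −(-2.5708) = 2.5708%

2.57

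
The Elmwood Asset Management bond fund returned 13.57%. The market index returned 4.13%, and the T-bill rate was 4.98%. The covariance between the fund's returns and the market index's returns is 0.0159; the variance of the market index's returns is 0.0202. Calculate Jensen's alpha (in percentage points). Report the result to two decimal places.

β = Cov / Var = 0.0159 / 0.0202 = 0.7871
E[R] = Rf + β(Rm − Rf) = 4.98% + 0.7871 × (4.13% − 4.98%) = 4.3110%
α = Rp − E[R] = 13.57% − 4.3110% = 9.2590

9.26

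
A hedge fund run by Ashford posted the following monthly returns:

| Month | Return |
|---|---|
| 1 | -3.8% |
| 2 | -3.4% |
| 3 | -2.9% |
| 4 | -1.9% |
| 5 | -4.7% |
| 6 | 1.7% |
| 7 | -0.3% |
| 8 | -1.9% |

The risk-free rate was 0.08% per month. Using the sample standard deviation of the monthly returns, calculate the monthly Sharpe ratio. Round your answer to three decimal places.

r̄ = (-3.8 − 3.4 − 2.9 − 1.9 − 4.7 + 1.7 − 0.3 − 1.9) / 8 = -2.1500%
Sample std dev = √[29.7200 / 7] = 2.0605%
Sharpe = (r̄ − rf) / σ = (-2.1500 − 0.08) / 2.0605 = -2.2300 / 2.0605 = -1.0823

-1.082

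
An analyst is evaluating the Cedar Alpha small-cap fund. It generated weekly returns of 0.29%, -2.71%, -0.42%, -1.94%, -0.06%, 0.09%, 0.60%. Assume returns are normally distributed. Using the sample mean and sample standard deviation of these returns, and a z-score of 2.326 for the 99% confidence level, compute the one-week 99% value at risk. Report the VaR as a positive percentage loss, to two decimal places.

3.49

μ = (0.29 − 2.71 − 0.42 − 1.94 − 0.06 + 0.09 + 0.6) / 7 = -4.150 / 7 = -0.5929%
Σ(r − μ)² = (0.29 − (-0.5929))² + (-2.71 − (-0.5929))² + … = 9.2795
sample σ = √(9.2795 / 6) = √1.5466 = 1.2436%
VaR = −(μ − z·σ) = −(-0.5929 − 2.326 × 1.2436) = −(-3.4855) = 3.4855%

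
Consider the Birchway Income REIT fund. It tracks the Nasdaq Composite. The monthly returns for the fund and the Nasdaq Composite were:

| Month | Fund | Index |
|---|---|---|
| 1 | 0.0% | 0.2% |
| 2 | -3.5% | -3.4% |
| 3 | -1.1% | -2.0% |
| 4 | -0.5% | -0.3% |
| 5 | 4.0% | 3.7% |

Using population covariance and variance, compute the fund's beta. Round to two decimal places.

1.00

r̄p = -0.2200%,  r̄m = -0.3600%
Cov = Σ(rp − r̄p)(rm − r̄m) / 5 = 5.7308
Var(rm) = Σ(rm − r̄m)² / 5 = 5.7464
β = Cov / Var = 5.7308 / 5.7464 = 0.9973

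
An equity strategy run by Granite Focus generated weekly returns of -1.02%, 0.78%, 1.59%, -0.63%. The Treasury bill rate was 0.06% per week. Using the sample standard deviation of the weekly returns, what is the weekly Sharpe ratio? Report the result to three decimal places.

μ = (-1.02 + 0.78 + 1.59 − 0.63) / 4 = 0.720 / 4 = 0.1800%
Sample std dev = √[4.4442 / 3] = 1.2171%
Sharpe = (μ − rf) / σ = (0.1800 − 0.06) / 1.2171 = 0.1200 / 1.2171 = 0.0986

0.099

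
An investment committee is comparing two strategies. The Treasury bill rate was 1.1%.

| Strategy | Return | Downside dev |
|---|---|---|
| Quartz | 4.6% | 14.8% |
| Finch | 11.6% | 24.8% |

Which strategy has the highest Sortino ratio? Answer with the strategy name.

Quartz: Sortino ratio = (4.6% − 1.1%) / 14.8% = 0.236
Finch: Sortino ratio = (11.6% − 1.1%) / 24.8% = 0.423
Highest: Finch (0.423).

Finch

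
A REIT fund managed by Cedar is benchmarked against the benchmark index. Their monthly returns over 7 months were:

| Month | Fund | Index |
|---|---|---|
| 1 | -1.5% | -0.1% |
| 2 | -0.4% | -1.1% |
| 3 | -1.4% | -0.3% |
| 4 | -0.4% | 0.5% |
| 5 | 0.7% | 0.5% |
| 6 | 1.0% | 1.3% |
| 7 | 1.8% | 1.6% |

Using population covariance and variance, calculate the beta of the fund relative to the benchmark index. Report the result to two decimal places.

1.03

r̄p = -0.0286%,  r̄m = 0.3429%
Cov = Σ(rp − r̄p)(rm − r̄m) / 7 = 0.7727
Var(rm) = Σ(rm − r̄m)² / 7 = 0.7482
β = Cov / Var = 0.7727 / 0.7482 = 1.0327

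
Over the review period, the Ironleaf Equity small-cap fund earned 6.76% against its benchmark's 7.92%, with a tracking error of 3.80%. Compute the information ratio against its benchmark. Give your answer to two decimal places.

-0.31

IR = (Rp − Rb) / TE = (6.76% − 7.92%) / 3.80% = -1.16% / 3.80% = -0.3053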